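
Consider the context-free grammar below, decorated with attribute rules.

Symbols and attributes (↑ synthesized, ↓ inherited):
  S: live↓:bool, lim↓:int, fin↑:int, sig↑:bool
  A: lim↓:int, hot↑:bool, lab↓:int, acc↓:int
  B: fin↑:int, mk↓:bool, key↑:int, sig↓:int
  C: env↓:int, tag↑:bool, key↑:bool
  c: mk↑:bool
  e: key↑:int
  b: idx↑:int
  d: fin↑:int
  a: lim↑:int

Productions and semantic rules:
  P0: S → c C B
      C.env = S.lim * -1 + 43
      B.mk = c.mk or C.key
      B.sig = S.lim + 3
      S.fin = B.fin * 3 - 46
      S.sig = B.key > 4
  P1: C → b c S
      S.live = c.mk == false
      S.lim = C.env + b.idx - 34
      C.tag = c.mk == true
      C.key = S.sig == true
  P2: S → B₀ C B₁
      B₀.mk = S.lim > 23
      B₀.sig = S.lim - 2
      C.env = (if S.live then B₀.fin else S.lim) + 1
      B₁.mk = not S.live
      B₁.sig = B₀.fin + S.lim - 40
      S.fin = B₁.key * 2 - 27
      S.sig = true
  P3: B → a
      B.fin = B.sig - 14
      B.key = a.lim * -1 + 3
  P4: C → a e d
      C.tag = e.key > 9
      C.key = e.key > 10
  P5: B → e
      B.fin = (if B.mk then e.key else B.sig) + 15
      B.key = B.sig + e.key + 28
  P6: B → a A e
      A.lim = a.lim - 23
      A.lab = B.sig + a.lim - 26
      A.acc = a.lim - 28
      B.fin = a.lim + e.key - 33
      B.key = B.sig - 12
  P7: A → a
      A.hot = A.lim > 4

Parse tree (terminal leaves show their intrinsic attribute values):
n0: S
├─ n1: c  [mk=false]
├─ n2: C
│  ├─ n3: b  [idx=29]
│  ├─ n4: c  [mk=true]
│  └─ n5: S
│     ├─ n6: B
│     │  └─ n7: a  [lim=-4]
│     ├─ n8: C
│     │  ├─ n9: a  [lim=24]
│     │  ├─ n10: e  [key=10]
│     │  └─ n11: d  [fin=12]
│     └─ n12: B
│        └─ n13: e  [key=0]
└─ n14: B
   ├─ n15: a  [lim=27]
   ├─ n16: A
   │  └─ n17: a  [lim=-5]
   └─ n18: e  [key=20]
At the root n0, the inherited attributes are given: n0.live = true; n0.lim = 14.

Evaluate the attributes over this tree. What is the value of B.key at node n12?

20

1. n0.live = true  [given at root]
2. n0.lim = 14  [given at root]
3. n1.mk = false  [terminal]
4. n2.env = 29  [S.lim * -1 + 43]
5. n3.idx = 29  [terminal]
6. n4.mk = true  [terminal]
7. n5.live = false  [c.mk == false]
8. n5.lim = 24  [C.env + b.idx - 34]
9. n6.mk = true  [S.lim > 23]
10. n6.sig = 22  [S.lim - 2]
11. n7.lim = -4  [terminal]
12. n6.fin = 8  [B.sig - 14]
13. n6.key = 7  [a.lim * -1 + 3]
14. n8.env = 25  [(if S.live then B₀.fin else S.lim) + 1]
15. n9.lim = 24  [terminal]
16. n10.key = 10  [terminal]
17. n11.fin = 12  [terminal]
18. n8.tag = true  [e.key > 9]
19. n8.key = false  [e.key > 10]
20. n12.mk = true  [not S.live]
21. n12.sig = -8  [B₀.fin + S.lim - 40]
22. n13.key = 0  [terminal]
23. n12.fin = 15  [(if B.mk then e.key else B.sig) + 15]
24. n12.key = 20  [B.sig + e.key + 28]
25. n5.fin = 13  [B₁.key * 2 - 27]
26. n5.sig = true  [true]
27. n2.tag = true  [c.mk == true]
28. n2.key = true  [S.sig == true]
29. n14.mk = true  [c.mk or C.key]
30. n14.sig = 17  [S.lim + 3]
31. n15.lim = 27  [terminal]
32. n16.lim = 4  [a.lim - 23]
33. n16.lab = 18  [B.sig + a.lim - 26]
34. n16.acc = -1  [a.lim - 28]
35. n17.lim = -5  [terminal]
36. n16.hot = false  [A.lim > 4]
37. n18.key = 20  [terminal]
38. n14.fin = 14  [a.lim + e.key - 33]
39. n14.key = 5  [B.sig - 12]
40. n0.fin = -4  [B.fin * 3 - 46]
41. n0.sig = true  [B.key > 4]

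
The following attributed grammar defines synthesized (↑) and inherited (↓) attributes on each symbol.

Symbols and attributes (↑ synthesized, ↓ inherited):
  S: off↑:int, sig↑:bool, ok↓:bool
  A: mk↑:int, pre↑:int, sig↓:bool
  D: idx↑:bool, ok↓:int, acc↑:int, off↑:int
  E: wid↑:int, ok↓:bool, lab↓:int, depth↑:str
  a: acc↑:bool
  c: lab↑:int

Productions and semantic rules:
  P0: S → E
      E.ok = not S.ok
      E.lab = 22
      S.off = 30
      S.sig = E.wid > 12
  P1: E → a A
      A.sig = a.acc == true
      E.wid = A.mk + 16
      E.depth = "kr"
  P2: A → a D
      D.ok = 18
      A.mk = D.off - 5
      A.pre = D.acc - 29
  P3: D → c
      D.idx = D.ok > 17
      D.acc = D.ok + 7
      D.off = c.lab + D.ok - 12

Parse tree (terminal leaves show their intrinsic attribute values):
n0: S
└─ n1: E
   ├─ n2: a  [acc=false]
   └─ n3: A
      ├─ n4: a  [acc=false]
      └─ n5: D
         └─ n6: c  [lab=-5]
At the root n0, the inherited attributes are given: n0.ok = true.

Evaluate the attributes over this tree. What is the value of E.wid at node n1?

12

1. n0.ok = true  [given at root]
2. n1.ok = false  [not S.ok]
3. n1.lab = 22  [22]
4. n2.acc = false  [terminal]
5. n3.sig = false  [a.acc == true]
6. n4.acc = false  [terminal]
7. n5.ok = 18  [18]
8. n6.lab = -5  [terminal]
9. n5.idx = true  [D.ok > 17]
10. n5.acc = 25  [D.ok + 7]
11. n5.off = 1  [c.lab + D.ok - 12]
12. n3.mk = -4  [D.off - 5]
13. n3.pre = -4  [D.acc - 29]
14. n1.wid = 12  [A.mk + 16]
15. n1.depth = "kr"  ["kr"]
16. n0.off = 30  [30]
17. n0.sig = false  [E.wid > 12]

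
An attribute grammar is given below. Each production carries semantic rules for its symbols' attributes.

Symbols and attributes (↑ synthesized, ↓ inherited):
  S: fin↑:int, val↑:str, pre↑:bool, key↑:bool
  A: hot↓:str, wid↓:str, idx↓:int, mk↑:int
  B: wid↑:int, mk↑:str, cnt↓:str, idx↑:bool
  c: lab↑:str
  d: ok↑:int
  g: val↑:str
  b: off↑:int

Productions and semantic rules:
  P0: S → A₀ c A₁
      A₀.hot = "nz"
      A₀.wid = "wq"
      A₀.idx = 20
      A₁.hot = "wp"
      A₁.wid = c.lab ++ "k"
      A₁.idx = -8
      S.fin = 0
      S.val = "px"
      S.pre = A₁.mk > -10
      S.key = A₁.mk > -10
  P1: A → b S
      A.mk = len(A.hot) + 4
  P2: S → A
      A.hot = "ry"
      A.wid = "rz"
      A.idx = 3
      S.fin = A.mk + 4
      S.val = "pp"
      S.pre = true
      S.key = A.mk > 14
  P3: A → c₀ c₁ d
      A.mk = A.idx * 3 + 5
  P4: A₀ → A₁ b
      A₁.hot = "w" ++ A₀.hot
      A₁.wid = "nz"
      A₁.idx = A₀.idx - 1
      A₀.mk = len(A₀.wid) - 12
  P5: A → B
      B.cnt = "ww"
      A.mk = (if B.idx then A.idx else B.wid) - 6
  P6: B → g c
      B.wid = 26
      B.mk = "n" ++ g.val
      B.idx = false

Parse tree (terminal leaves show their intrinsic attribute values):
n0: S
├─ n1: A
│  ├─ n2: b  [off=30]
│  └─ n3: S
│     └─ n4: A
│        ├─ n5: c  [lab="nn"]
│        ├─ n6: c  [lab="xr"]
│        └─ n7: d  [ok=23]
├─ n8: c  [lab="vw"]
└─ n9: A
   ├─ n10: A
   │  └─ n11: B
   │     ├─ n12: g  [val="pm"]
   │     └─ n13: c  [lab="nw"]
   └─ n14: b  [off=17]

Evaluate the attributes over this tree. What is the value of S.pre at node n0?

true

1. n1.hot = "nz"  ["nz"]
2. n1.wid = "wq"  ["wq"]
3. n1.idx = 20  [20]
4. n2.off = 30  [terminal]
5. n4.hot = "ry"  ["ry"]
6. n4.wid = "rz"  ["rz"]
7. n4.idx = 3  [3]
8. n5.lab = "nn"  [terminal]
9. n6.lab = "xr"  [terminal]
10. n7.ok = 23  [terminal]
11. n4.mk = 14  [A.idx * 3 + 5]
12. n3.fin = 18  [A.mk + 4]
13. n3.val = "pp"  ["pp"]
14. n3.pre = true  [true]
15. n3.key = false  [A.mk > 14]
16. n1.mk = 6  [len(A.hot) + 4]
17. n8.lab = "vw"  [terminal]
18. n9.hot = "wp"  ["wp"]
19. n9.wid = "vwk"  [c.lab ++ "k"]
20. n9.idx = -8  [-8]
21. n10.hot = "wwp"  ["w" ++ A₀.hot]
22. n10.wid = "nz"  ["nz"]
23. n10.idx = -9  [A₀.idx - 1]
24. n11.cnt = "ww"  ["ww"]
25. n12.val = "pm"  [terminal]
26. n13.lab = "nw"  [terminal]
27. n11.wid = 26  [26]
28. n11.mk = "npm"  ["n" ++ g.val]
29. n11.idx = false  [false]
30. n10.mk = 20  [(if B.idx then A.idx else B.wid) - 6]
31. n14.off = 17  [terminal]
32. n9.mk = -9  [len(A₀.wid) - 12]
33. n0.fin = 0  [0]
34. n0.val = "px"  ["px"]
35. n0.pre = true  [A₁.mk > -10]
36. n0.key = true  [A₁.mk > -10]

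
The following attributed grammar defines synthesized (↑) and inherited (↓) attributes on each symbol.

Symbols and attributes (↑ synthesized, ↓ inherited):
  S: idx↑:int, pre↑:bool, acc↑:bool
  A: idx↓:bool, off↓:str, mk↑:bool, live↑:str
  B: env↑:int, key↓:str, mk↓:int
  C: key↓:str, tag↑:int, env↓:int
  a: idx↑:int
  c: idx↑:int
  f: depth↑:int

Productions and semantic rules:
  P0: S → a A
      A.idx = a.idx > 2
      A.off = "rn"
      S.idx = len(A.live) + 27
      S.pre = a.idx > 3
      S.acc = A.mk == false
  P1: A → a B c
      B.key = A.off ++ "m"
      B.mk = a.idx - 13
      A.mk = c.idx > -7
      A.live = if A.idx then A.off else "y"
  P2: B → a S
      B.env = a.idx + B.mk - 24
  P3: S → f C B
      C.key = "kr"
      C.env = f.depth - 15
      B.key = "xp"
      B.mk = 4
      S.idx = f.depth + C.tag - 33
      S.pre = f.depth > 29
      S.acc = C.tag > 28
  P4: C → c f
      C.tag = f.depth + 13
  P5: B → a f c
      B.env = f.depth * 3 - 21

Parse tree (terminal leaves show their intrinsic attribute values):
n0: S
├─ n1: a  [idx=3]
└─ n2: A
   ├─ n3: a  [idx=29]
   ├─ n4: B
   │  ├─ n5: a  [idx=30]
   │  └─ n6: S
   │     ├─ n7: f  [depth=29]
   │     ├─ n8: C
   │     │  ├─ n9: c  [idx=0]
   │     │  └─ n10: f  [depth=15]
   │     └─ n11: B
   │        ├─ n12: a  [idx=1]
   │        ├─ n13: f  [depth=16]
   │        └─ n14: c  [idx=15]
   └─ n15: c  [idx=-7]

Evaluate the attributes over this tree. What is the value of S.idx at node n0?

29

1. n1.idx = 3  [terminal]
2. n2.idx = true  [a.idx > 2]
3. n2.off = "rn"  ["rn"]
4. n3.idx = 29  [terminal]
5. n4.key = "rnm"  [A.off ++ "m"]
6. n4.mk = 16  [a.idx - 13]
7. n5.idx = 30  [terminal]
8. n7.depth = 29  [terminal]
9. n8.key = "kr"  ["kr"]
10. n8.env = 14  [f.depth - 15]
11. n9.idx = 0  [terminal]
12. n10.depth = 15  [terminal]
13. n8.tag = 28  [f.depth + 13]
14. n11.key = "xp"  ["xp"]
15. n11.mk = 4  [4]
16. n12.idx = 1  [terminal]
17. n13.depth = 16  [terminal]
18. n14.idx = 15  [terminal]
19. n11.env = 27  [f.depth * 3 - 21]
20. n6.idx = 24  [f.depth + C.tag - 33]
21. n6.pre = false  [f.depth > 29]
22. n6.acc = false  [C.tag > 28]
23. n4.env = 22  [a.idx + B.mk - 24]
24. n15.idx = -7  [terminal]
25. n2.mk = false  [c.idx > -7]
26. n2.live = "rn"  [if A.idx then A.off else "y"]
27. n0.idx = 29  [len(A.live) + 27]
28. n0.pre = false  [a.idx > 3]
29. n0.acc = true  [A.mk == false]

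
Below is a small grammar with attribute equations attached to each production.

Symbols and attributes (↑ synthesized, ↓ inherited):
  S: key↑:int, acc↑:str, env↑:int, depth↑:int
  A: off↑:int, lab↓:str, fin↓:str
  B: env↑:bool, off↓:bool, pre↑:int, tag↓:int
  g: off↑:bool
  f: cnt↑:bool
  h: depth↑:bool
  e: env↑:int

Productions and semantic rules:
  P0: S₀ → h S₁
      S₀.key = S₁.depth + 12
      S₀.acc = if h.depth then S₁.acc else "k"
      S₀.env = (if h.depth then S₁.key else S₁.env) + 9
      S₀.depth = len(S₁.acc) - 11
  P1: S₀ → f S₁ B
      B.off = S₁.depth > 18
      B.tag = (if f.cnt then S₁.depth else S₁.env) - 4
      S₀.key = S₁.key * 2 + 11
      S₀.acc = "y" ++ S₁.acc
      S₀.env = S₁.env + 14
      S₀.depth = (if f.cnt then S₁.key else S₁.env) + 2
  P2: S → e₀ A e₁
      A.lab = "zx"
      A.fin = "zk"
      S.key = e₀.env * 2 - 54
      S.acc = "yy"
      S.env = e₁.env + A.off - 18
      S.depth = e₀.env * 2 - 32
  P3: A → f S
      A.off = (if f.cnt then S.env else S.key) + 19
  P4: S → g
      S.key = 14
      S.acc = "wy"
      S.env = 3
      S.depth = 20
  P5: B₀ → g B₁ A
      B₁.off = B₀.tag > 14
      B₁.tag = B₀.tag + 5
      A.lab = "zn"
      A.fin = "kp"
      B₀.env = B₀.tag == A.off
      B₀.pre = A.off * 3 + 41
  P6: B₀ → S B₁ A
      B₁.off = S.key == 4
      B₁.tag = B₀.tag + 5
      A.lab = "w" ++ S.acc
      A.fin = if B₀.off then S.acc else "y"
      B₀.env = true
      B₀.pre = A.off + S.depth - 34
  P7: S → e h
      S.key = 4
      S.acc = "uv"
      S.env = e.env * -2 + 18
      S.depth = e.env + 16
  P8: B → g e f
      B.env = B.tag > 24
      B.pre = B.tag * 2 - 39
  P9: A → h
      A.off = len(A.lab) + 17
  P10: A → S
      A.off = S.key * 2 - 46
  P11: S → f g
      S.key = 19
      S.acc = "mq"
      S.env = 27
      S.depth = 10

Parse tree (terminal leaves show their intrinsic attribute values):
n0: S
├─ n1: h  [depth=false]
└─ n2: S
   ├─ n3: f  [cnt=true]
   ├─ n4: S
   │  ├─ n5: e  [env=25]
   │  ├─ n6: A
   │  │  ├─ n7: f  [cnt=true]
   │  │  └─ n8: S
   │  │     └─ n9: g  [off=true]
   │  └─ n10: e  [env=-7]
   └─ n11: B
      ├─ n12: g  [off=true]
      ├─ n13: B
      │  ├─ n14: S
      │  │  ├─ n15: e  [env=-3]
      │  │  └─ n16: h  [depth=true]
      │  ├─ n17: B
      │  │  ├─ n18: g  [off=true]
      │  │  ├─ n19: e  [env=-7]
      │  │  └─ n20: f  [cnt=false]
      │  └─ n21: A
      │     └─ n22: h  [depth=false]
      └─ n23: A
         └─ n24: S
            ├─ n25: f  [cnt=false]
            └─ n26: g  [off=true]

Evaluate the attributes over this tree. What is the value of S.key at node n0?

10

1. n1.depth = false  [terminal]
2. n3.cnt = true  [terminal]
3. n5.env = 25  [terminal]
4. n6.lab = "zx"  ["zx"]
5. n6.fin = "zk"  ["zk"]
6. n7.cnt = true  [terminal]
7. n9.off = true  [terminal]
8. n8.key = 14  [14]
9. n8.acc = "wy"  ["wy"]
10. n8.env = 3  [3]
11. n8.depth = 20  [20]
12. n6.off = 22  [(if f.cnt then S.env else S.key) + 19]
13. n10.env = -7  [terminal]
14. n4.key = -4  [e₀.env * 2 - 54]
15. n4.acc = "yy"  ["yy"]
16. n4.env = -3  [e₁.env + A.off - 18]
17. n4.depth = 18  [e₀.env * 2 - 32]
18. n11.off = false  [S₁.depth > 18]
19. n11.tag = 14  [(if f.cnt then S₁.depth else S₁.env) - 4]
20. n12.off = true  [terminal]
21. n13.off = false  [B₀.tag > 14]
22. n13.tag = 19  [B₀.tag + 5]
23. n15.env = -3  [terminal]
24. n16.depth = true  [terminal]
25. n14.key = 4  [4]
26. n14.acc = "uv"  ["uv"]
27. n14.env = 24  [e.env * -2 + 18]
28. n14.depth = 13  [e.env + 16]
29. n17.off = true  [S.key == 4]
30. n17.tag = 24  [B₀.tag + 5]
31. n18.off = true  [terminal]
32. n19.env = -7  [terminal]
33. n20.cnt = false  [terminal]
34. n17.env = false  [B.tag > 24]
35. n17.pre = 9  [B.tag * 2 - 39]
36. n21.lab = "wuv"  ["w" ++ S.acc]
37. n21.fin = "y"  [if B₀.off then S.acc else "y"]
38. n22.depth = false  [terminal]
39. n21.off = 20  [len(A.lab) + 17]
40. n13.env = true  [true]
41. n13.pre = -1  [A.off + S.depth - 34]
42. n23.lab = "zn"  ["zn"]
43. n23.fin = "kp"  ["kp"]
44. n25.cnt = false  [terminal]
45. n26.off = true  [terminal]
46. n24.key = 19  [19]
47. n24.acc = "mq"  ["mq"]
48. n24.env = 27  [27]
49. n24.depth = 10  [10]
50. n23.off = -8  [S.key * 2 - 46]
51. n11.env = false  [B₀.tag == A.off]
52. n11.pre = 17  [A.off * 3 + 41]
53. n2.key = 3  [S₁.key * 2 + 11]
54. n2.acc = "yyy"  ["y" ++ S₁.acc]
55. n2.env = 11  [S₁.env + 14]
56. n2.depth = -2  [(if f.cnt then S₁.key else S₁.env) + 2]
57. n0.key = 10  [S₁.depth + 12]
58. n0.acc = "k"  [if h.depth then S₁.acc else "k"]
59. n0.env = 20  [(if h.depth then S₁.key else S₁.env) + 9]
60. n0.depth = -8  [len(S₁.acc) - 11]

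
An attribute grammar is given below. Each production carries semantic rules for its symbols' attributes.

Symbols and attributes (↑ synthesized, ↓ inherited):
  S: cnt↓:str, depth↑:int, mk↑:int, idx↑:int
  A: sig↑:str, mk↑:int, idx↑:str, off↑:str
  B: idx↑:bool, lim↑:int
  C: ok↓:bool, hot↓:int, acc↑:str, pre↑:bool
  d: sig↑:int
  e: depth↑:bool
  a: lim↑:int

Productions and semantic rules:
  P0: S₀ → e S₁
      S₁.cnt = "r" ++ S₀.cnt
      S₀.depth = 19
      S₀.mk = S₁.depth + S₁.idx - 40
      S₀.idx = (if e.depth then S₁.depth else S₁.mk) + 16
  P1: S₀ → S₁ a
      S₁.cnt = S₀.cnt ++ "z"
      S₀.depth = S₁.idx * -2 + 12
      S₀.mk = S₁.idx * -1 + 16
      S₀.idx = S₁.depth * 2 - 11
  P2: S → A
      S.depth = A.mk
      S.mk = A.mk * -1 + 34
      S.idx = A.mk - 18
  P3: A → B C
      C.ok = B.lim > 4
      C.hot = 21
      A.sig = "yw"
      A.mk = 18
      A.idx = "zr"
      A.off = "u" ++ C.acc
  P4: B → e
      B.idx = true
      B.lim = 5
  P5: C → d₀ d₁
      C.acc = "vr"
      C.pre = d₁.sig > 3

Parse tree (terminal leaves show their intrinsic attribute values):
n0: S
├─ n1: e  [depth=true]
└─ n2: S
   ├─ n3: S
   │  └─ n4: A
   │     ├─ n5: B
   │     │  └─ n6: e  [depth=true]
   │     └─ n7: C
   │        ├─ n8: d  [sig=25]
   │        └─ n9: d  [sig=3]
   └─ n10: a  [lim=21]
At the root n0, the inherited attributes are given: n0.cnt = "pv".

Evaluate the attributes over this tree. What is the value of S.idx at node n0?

1. n0.cnt = "pv"  [given at root]
2. n1.depth = true  [terminal]
3. n2.cnt = "rpv"  ["r" ++ S₀.cnt]
4. n3.cnt = "rpvz"  [S₀.cnt ++ "z"]
5. n6.depth = true  [terminal]
6. n5.idx = true  [true]
7. n5.lim = 5  [5]
8. n7.ok = true  [B.lim > 4]
9. n7.hot = 21  [21]
10. n8.sig = 25  [terminal]
11. n9.sig = 3  [terminal]
12. n7.acc = "vr"  ["vr"]
13. n7.pre = false  [d₁.sig > 3]
14. n4.sig = "yw"  ["yw"]
15. n4.mk = 18  [18]
16. n4.idx = "zr"  ["zr"]
17. n4.off = "uvr"  ["u" ++ C.acc]
18. n3.depth = 18  [A.mk]
19. n3.mk = 16  [A.mk * -1 + 34]
20. n3.idx = 0  [A.mk - 18]
21. n10.lim = 21  [terminal]
22. n2.depth = 12  [S₁.idx * -2 + 12]
23. n2.mk = 16  [S₁.idx * -1 + 16]
24. n2.idx = 25  [S₁.depth * 2 - 11]
25. n0.depth = 19  [19]
26. n0.mk = -3  [S₁.depth + S₁.idx - 40]
27. n0.idx = 28  [(if e.depth then S₁.depth else S₁.mk) + 16]

28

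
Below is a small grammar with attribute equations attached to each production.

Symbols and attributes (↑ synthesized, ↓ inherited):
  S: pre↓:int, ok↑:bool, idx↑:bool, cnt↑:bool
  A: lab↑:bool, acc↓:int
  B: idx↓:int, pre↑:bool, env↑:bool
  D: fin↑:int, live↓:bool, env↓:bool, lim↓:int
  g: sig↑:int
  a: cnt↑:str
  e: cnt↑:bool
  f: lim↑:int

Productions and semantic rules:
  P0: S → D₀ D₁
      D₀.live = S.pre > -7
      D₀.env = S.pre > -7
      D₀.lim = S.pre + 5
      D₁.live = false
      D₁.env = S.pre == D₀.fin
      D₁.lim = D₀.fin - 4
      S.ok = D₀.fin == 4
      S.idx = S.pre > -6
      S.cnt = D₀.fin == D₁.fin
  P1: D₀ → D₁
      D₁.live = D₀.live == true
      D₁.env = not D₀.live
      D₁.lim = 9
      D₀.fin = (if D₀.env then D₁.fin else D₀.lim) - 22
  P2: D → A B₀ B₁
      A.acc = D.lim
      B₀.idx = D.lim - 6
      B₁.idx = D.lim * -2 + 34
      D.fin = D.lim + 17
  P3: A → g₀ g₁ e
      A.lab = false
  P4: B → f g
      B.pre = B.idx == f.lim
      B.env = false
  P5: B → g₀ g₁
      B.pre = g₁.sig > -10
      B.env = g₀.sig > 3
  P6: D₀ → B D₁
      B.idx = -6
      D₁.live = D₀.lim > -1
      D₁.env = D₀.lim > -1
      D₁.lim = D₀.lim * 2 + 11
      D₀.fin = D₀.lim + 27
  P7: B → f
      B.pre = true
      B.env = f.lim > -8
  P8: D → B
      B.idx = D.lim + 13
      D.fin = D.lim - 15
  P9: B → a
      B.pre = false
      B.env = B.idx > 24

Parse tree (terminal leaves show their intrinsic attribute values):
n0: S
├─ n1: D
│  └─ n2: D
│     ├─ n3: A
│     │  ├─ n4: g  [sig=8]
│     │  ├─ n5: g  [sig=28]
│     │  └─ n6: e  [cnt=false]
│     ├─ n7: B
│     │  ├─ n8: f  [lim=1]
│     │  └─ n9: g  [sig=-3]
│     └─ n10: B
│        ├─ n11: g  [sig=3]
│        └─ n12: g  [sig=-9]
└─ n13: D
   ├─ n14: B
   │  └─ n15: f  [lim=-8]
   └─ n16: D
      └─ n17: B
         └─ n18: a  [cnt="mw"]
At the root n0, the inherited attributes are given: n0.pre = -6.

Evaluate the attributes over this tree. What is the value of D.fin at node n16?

-4

1. n0.pre = -6  [given at root]
2. n1.live = true  [S.pre > -7]
3. n1.env = true  [S.pre > -7]
4. n1.lim = -1  [S.pre + 5]
5. n2.live = true  [D₀.live == true]
6. n2.env = false  [not D₀.live]
7. n2.lim = 9  [9]
8. n3.acc = 9  [D.lim]
9. n4.sig = 8  [terminal]
10. n5.sig = 28  [terminal]
11. n6.cnt = false  [terminal]
12. n3.lab = false  [false]
13. n7.idx = 3  [D.lim - 6]
14. n8.lim = 1  [terminal]
15. n9.sig = -3  [terminal]
16. n7.pre = false  [B.idx == f.lim]
17. n7.env = false  [false]
18. n10.idx = 16  [D.lim * -2 + 34]
19. n11.sig = 3  [terminal]
20. n12.sig = -9  [terminal]
21. n10.pre = true  [g₁.sig > -10]
22. n10.env = false  [g₀.sig > 3]
23. n2.fin = 26  [D.lim + 17]
24. n1.fin = 4  [(if D₀.env then D₁.fin else D₀.lim) - 22]
25. n13.live = false  [false]
26. n13.env = false  [S.pre == D₀.fin]
27. n13.lim = 0  [D₀.fin - 4]
28. n14.idx = -6  [-6]
29. n15.lim = -8  [terminal]
30. n14.pre = true  [true]
31. n14.env = false  [f.lim > -8]
32. n16.live = true  [D₀.lim > -1]
33. n16.env = true  [D₀.lim > -1]
34. n16.lim = 11  [D₀.lim * 2 + 11]
35. n17.idx = 24  [D.lim + 13]
36. n18.cnt = "mw"  [terminal]
37. n17.pre = false  [false]
38. n17.env = false  [B.idx > 24]
39. n16.fin = -4  [D.lim - 15]
40. n13.fin = 27  [D₀.lim + 27]
41. n0.ok = true  [D₀.fin == 4]
42. n0.idx = false  [S.pre > -6]
43. n0.cnt = false  [D₀.fin == D₁.fin]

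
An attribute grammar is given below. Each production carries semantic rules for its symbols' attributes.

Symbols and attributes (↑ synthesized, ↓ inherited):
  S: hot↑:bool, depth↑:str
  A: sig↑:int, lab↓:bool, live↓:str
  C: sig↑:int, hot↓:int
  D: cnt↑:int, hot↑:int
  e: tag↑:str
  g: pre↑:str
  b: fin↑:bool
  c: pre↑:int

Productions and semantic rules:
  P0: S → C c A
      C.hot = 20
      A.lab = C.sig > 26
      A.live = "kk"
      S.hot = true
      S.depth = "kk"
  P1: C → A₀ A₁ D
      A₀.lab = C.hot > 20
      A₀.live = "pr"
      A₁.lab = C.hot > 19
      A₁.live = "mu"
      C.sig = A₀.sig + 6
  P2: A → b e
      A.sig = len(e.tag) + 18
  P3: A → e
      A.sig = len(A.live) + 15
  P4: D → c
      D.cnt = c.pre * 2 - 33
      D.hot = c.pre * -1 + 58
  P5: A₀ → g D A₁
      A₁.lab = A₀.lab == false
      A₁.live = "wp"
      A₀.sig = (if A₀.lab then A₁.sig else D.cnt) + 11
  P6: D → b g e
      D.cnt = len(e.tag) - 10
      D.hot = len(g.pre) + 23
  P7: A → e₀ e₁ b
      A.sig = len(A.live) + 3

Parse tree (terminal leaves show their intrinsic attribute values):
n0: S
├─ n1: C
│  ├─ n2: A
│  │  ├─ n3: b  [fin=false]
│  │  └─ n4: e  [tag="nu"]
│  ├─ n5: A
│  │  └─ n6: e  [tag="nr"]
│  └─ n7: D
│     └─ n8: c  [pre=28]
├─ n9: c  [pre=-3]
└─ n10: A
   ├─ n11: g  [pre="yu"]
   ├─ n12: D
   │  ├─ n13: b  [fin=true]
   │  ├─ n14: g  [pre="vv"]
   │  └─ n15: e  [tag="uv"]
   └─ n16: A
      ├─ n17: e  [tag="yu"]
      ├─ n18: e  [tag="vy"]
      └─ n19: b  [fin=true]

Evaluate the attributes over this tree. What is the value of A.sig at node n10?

1. n1.hot = 20  [20]
2. n2.lab = false  [C.hot > 20]
3. n2.live = "pr"  ["pr"]
4. n3.fin = false  [terminal]
5. n4.tag = "nu"  [terminal]
6. n2.sig = 20  [len(e.tag) + 18]
7. n5.lab = true  [C.hot > 19]
8. n5.live = "mu"  ["mu"]
9. n6.tag = "nr"  [terminal]
10. n5.sig = 17  [len(A.live) + 15]
11. n8.pre = 28  [terminal]
12. n7.cnt = 23  [c.pre * 2 - 33]
13. n7.hot = 30  [c.pre * -1 + 58]
14. n1.sig = 26  [A₀.sig + 6]
15. n9.pre = -3  [terminal]
16. n10.lab = false  [C.sig > 26]
17. n10.live = "kk"  ["kk"]
18. n11.pre = "yu"  [terminal]
19. n13.fin = true  [terminal]
20. n14.pre = "vv"  [terminal]
21. n15.tag = "uv"  [terminal]
22. n12.cnt = -8  [len(e.tag) - 10]
23. n12.hot = 25  [len(g.pre) + 23]
24. n16.lab = true  [A₀.lab == false]
25. n16.live = "wp"  ["wp"]
26. n17.tag = "yu"  [terminal]
27. n18.tag = "vy"  [terminal]
28. n19.fin = true  [terminal]
29. n16.sig = 5  [len(A.live) + 3]
30. n10.sig = 3  [(if A₀.lab then A₁.sig else D.cnt) + 11]
31. n0.hot = true  [true]
32. n0.depth = "kk"  ["kk"]

3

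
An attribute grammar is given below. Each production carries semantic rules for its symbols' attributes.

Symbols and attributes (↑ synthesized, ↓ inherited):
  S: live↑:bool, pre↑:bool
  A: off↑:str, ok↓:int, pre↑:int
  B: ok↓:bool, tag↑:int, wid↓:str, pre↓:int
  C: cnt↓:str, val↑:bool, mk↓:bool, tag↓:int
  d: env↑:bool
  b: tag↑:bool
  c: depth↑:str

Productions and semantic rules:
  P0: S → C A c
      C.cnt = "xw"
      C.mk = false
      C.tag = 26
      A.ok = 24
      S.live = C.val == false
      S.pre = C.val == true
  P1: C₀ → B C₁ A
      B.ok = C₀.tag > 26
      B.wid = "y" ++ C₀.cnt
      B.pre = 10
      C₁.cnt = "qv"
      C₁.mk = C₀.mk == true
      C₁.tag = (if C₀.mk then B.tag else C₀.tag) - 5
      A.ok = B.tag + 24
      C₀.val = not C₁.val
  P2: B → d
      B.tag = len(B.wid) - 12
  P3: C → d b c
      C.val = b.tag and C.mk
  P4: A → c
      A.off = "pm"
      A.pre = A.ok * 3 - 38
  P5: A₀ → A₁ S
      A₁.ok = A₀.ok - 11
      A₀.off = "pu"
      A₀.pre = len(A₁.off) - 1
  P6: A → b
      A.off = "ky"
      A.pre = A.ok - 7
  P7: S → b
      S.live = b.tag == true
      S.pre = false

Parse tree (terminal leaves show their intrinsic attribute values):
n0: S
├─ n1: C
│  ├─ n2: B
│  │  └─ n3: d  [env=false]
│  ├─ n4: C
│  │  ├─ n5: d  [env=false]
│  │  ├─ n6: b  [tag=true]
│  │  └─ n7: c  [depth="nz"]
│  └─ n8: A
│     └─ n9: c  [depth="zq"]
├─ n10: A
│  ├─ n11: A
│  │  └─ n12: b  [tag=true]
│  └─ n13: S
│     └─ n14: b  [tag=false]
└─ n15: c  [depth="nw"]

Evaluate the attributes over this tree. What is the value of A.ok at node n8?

1. n1.cnt = "xw"  ["xw"]
2. n1.mk = false  [false]
3. n1.tag = 26  [26]
4. n2.ok = false  [C₀.tag > 26]
5. n2.wid = "yxw"  ["y" ++ C₀.cnt]
6. n2.pre = 10  [10]
7. n3.env = false  [terminal]
8. n2.tag = -9  [len(B.wid) - 12]
9. n4.cnt = "qv"  ["qv"]
10. n4.mk = false  [C₀.mk == true]
11. n4.tag = 21  [(if C₀.mk then B.tag else C₀.tag) - 5]
12. n5.env = false  [terminal]
13. n6.tag = true  [terminal]
14. n7.depth = "nz"  [terminal]
15. n4.val = false  [b.tag and C.mk]
16. n8.ok = 15  [B.tag + 24]
17. n9.depth = "zq"  [terminal]
18. n8.off = "pm"  ["pm"]
19. n8.pre = 7  [A.ok * 3 - 38]
20. n1.val = true  [not C₁.val]
21. n10.ok = 24  [24]
22. n11.ok = 13  [A₀.ok - 11]
23. n12.tag = true  [terminal]
24. n11.off = "ky"  ["ky"]
25. n11.pre = 6  [A.ok - 7]
26. n14.tag = false  [terminal]
27. n13.live = false  [b.tag == true]
28. n13.pre = false  [false]
29. n10.off = "pu"  ["pu"]
30. n10.pre = 1  [len(A₁.off) - 1]
31. n15.depth = "nw"  [terminal]
32. n0.live = false  [C.val == false]
33. n0.pre = true  [C.val == true]

15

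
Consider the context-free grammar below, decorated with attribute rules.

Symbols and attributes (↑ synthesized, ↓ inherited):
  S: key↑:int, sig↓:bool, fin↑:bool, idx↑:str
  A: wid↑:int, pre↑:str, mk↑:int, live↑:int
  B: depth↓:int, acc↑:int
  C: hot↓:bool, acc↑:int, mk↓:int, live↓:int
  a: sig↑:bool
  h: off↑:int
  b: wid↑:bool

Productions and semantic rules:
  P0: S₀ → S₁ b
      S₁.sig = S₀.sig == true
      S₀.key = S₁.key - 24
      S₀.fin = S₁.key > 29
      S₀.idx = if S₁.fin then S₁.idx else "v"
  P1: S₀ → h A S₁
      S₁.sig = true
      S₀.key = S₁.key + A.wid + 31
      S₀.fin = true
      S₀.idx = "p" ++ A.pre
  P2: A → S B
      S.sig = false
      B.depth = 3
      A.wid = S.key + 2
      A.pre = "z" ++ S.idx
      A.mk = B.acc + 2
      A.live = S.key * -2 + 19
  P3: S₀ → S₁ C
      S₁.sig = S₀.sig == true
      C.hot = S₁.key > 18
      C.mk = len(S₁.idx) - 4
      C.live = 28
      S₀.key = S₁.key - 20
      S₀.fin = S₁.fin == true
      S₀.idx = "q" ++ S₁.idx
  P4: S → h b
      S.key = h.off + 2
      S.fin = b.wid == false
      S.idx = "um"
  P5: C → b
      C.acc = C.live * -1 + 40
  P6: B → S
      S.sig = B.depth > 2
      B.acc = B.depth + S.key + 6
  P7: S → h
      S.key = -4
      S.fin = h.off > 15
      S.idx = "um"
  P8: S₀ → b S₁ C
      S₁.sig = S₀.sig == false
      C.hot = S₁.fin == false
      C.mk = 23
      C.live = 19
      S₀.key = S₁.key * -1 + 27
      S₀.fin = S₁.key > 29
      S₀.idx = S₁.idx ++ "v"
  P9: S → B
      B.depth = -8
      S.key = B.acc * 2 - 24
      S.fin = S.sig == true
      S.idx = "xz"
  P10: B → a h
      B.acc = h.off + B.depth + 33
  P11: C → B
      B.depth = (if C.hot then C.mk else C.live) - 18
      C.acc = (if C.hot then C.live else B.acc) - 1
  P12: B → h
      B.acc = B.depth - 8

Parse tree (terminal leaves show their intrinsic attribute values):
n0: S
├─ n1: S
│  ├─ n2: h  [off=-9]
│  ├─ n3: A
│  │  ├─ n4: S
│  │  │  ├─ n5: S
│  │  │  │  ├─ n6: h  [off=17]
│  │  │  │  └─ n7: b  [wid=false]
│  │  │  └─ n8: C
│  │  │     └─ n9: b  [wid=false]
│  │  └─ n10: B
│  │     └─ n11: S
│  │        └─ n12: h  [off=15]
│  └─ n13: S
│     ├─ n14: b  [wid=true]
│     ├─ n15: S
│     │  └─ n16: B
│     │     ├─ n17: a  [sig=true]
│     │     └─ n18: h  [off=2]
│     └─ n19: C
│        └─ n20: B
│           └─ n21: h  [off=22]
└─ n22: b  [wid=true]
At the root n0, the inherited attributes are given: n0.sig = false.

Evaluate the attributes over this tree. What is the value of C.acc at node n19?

1. n0.sig = false  [given at root]
2. n1.sig = false  [S₀.sig == true]
3. n2.off = -9  [terminal]
4. n4.sig = false  [false]
5. n5.sig = false  [S₀.sig == true]
6. n6.off = 17  [terminal]
7. n7.wid = false  [terminal]
8. n5.key = 19  [h.off + 2]
9. n5.fin = true  [b.wid == false]
10. n5.idx = "um"  ["um"]
11. n8.hot = true  [S₁.key > 18]
12. n8.mk = -2  [len(S₁.idx) - 4]
13. n8.live = 28  [28]
14. n9.wid = false  [terminal]
15. n8.acc = 12  [C.live * -1 + 40]
16. n4.key = -1  [S₁.key - 20]
17. n4.fin = true  [S₁.fin == true]
18. n4.idx = "qum"  ["q" ++ S₁.idx]
19. n10.depth = 3  [3]
20. n11.sig = true  [B.depth > 2]
21. n12.off = 15  [terminal]
22. n11.key = -4  [-4]
23. n11.fin = false  [h.off > 15]
24. n11.idx = "um"  ["um"]
25. n10.acc = 5  [B.depth + S.key + 6]
26. n3.wid = 1  [S.key + 2]
27. n3.pre = "zqum"  ["z" ++ S.idx]
28. n3.mk = 7  [B.acc + 2]
29. n3.live = 21  [S.key * -2 + 19]
30. n13.sig = true  [true]
31. n14.wid = true  [terminal]
32. n15.sig = false  [S₀.sig == false]
33. n16.depth = -8  [-8]
34. n17.sig = true  [terminal]
35. n18.off = 2  [terminal]
36. n16.acc = 27  [h.off + B.depth + 33]
37. n15.key = 30  [B.acc * 2 - 24]
38. n15.fin = false  [S.sig == true]
39. n15.idx = "xz"  ["xz"]
40. n19.hot = true  [S₁.fin == false]
41. n19.mk = 23  [23]
42. n19.live = 19  [19]
43. n20.depth = 5  [(if C.hot then C.mk else C.live) - 18]
44. n21.off = 22  [terminal]
45. n20.acc = -3  [B.depth - 8]
46. n19.acc = 18  [(if C.hot then C.live else B.acc) - 1]
47. n13.key = -3  [S₁.key * -1 + 27]
48. n13.fin = true  [S₁.key > 29]
49. n13.idx = "xzv"  [S₁.idx ++ "v"]
50. n1.key = 29  [S₁.key + A.wid + 31]
51. n1.fin = true  [true]
52. n1.idx = "pzqum"  ["p" ++ A.pre]
53. n22.wid = true  [terminal]
54. n0.key = 5  [S₁.key - 24]
55. n0.fin = false  [S₁.key > 29]
56. n0.idx = "pzqum"  [if S₁.fin then S₁.idx else "v"]

18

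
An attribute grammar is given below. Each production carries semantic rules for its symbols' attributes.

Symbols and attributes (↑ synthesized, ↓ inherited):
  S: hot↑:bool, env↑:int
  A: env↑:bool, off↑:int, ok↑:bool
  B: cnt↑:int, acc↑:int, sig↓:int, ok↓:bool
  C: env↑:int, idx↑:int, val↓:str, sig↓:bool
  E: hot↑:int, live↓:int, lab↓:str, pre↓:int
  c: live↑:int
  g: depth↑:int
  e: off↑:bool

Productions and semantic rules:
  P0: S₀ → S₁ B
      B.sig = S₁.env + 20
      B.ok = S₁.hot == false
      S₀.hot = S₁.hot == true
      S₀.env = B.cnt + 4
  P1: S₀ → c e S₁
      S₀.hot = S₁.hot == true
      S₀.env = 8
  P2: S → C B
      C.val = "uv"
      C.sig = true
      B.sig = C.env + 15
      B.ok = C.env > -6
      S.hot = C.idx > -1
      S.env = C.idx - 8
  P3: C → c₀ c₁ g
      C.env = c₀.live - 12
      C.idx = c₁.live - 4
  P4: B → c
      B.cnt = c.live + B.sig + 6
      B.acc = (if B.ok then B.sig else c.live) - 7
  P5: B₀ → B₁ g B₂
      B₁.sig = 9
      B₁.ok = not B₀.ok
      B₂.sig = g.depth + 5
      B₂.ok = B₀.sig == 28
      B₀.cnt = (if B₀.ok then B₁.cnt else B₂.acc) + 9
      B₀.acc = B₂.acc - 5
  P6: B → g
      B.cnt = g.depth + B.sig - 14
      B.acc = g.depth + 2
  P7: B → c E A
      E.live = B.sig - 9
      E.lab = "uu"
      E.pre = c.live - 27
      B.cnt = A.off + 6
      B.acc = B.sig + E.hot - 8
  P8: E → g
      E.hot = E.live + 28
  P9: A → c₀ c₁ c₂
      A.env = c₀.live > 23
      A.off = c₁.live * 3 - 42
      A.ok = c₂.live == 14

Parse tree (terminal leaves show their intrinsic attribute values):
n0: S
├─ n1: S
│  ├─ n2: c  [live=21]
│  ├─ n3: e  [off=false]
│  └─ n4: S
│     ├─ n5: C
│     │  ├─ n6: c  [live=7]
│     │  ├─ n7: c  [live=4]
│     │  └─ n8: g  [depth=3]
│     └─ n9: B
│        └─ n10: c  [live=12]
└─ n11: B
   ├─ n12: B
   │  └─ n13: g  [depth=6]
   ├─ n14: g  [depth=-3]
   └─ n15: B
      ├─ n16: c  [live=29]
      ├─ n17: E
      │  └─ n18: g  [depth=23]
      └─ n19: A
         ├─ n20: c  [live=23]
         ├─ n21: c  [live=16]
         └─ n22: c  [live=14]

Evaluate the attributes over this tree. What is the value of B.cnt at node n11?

24

1. n2.live = 21  [terminal]
2. n3.off = false  [terminal]
3. n5.val = "uv"  ["uv"]
4. n5.sig = true  [true]
5. n6.live = 7  [terminal]
6. n7.live = 4  [terminal]
7. n8.depth = 3  [terminal]
8. n5.env = -5  [c₀.live - 12]
9. n5.idx = 0  [c₁.live - 4]
10. n9.sig = 10  [C.env + 15]
11. n9.ok = true  [C.env > -6]
12. n10.live = 12  [terminal]
13. n9.cnt = 28  [c.live + B.sig + 6]
14. n9.acc = 3  [(if B.ok then B.sig else c.live) - 7]
15. n4.hot = true  [C.idx > -1]
16. n4.env = -8  [C.idx - 8]
17. n1.hot = true  [S₁.hot == true]
18. n1.env = 8  [8]
19. n11.sig = 28  [S₁.env + 20]
20. n11.ok = false  [S₁.hot == false]
21. n12.sig = 9  [9]
22. n12.ok = true  [not B₀.ok]
23. n13.depth = 6  [terminal]
24. n12.cnt = 1  [g.depth + B.sig - 14]
25. n12.acc = 8  [g.depth + 2]
26. n14.depth = -3  [terminal]
27. n15.sig = 2  [g.depth + 5]
28. n15.ok = true  [B₀.sig == 28]
29. n16.live = 29  [terminal]
30. n17.live = -7  [B.sig - 9]
31. n17.lab = "uu"  ["uu"]
32. n17.pre = 2  [c.live - 27]
33. n18.depth = 23  [terminal]
34. n17.hot = 21  [E.live + 28]
35. n20.live = 23  [terminal]
36. n21.live = 16  [terminal]
37. n22.live = 14  [terminal]
38. n19.env = false  [c₀.live > 23]
39. n19.off = 6  [c₁.live * 3 - 42]
40. n19.ok = true  [c₂.live == 14]
41. n15.cnt = 12  [A.off + 6]
42. n15.acc = 15  [B.sig + E.hot - 8]
43. n11.cnt = 24  [(if B₀.ok then B₁.cnt else B₂.acc) + 9]
44. n11.acc = 10  [B₂.acc - 5]
45. n0.hot = true  [S₁.hot == true]
46. n0.env = 28  [B.cnt + 4]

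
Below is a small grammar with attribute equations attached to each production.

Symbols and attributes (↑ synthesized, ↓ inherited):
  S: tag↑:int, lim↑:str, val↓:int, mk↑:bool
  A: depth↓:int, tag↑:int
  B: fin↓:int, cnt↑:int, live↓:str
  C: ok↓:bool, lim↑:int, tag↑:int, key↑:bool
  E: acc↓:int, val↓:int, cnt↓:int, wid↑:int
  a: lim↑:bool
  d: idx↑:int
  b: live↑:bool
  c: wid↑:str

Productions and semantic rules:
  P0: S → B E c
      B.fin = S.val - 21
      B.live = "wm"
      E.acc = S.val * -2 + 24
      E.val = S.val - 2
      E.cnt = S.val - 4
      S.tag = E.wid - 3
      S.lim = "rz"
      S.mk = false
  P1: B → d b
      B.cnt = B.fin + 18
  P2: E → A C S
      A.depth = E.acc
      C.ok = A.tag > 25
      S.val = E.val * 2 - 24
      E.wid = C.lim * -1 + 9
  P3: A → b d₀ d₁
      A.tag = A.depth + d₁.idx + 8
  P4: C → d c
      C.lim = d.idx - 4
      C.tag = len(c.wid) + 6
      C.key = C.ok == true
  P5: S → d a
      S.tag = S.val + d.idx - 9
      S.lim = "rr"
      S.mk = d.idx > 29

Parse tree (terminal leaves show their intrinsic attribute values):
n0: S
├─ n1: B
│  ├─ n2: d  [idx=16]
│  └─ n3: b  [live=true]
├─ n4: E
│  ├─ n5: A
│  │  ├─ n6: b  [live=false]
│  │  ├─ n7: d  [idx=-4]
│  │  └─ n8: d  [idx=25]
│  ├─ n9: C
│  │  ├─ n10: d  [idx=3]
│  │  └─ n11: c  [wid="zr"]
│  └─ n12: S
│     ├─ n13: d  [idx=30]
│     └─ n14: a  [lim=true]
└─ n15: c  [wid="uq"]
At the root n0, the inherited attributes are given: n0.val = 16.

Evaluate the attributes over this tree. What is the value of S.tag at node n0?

7

1. n0.val = 16  [given at root]
2. n1.fin = -5  [S.val - 21]
3. n1.live = "wm"  ["wm"]
4. n2.idx = 16  [terminal]
5. n3.live = true  [terminal]
6. n1.cnt = 13  [B.fin + 18]
7. n4.acc = -8  [S.val * -2 + 24]
8. n4.val = 14  [S.val - 2]
9. n4.cnt = 12  [S.val - 4]
10. n5.depth = -8  [E.acc]
11. n6.live = false  [terminal]
12. n7.idx = -4  [terminal]
13. n8.idx = 25  [terminal]
14. n5.tag = 25  [A.depth + d₁.idx + 8]
15. n9.ok = false  [A.tag > 25]
16. n10.idx = 3  [terminal]
17. n11.wid = "zr"  [terminal]
18. n9.lim = -1  [d.idx - 4]
19. n9.tag = 8  [len(c.wid) + 6]
20. n9.key = false  [C.ok == true]
21. n12.val = 4  [E.val * 2 - 24]
22. n13.idx = 30  [terminal]
23. n14.lim = true  [terminal]
24. n12.tag = 25  [S.val + d.idx - 9]
25. n12.lim = "rr"  ["rr"]
26. n12.mk = true  [d.idx > 29]
27. n4.wid = 10  [C.lim * -1 + 9]
28. n15.wid = "uq"  [terminal]
29. n0.tag = 7  [E.wid - 3]
30. n0.lim = "rz"  ["rz"]
31. n0.mk = false  [false]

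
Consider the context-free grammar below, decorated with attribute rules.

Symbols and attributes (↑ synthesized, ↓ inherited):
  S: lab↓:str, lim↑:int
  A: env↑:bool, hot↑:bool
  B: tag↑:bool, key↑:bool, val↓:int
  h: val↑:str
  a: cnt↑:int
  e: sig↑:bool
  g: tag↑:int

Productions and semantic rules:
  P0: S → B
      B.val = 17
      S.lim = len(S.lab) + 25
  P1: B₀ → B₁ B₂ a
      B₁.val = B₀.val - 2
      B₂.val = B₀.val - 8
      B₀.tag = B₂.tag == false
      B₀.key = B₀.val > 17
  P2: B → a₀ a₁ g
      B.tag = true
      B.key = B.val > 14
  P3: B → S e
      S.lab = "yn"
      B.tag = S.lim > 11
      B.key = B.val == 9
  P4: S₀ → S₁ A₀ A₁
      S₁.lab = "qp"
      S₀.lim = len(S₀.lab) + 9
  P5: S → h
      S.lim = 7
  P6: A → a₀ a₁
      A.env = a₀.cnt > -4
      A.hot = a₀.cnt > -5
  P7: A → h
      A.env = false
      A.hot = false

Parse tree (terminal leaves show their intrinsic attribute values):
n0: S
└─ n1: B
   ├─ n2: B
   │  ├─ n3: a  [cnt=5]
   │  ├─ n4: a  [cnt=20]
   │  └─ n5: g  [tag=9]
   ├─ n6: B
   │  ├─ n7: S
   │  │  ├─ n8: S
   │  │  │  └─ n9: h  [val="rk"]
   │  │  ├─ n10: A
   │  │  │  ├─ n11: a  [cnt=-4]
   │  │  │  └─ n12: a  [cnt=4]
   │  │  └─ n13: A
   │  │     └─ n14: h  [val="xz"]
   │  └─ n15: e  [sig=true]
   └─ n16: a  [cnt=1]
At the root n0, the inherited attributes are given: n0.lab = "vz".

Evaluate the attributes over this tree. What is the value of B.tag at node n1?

true

1. n0.lab = "vz"  [given at root]
2. n1.val = 17  [17]
3. n2.val = 15  [B₀.val - 2]
4. n3.cnt = 5  [terminal]
5. n4.cnt = 20  [terminal]
6. n5.tag = 9  [terminal]
7. n2.tag = true  [true]
8. n2.key = true  [B.val > 14]
9. n6.val = 9  [B₀.val - 8]
10. n7.lab = "yn"  ["yn"]
11. n8.lab = "qp"  ["qp"]
12. n9.val = "rk"  [terminal]
13. n8.lim = 7  [7]
14. n11.cnt = -4  [terminal]
15. n12.cnt = 4  [terminal]
16. n10.env = false  [a₀.cnt > -4]
17. n10.hot = true  [a₀.cnt > -5]
18. n14.val = "xz"  [terminal]
19. n13.env = false  [false]
20. n13.hot = false  [false]
21. n7.lim = 11  [len(S₀.lab) + 9]
22. n15.sig = true  [terminal]
23. n6.tag = false  [S.lim > 11]
24. n6.key = true  [B.val == 9]
25. n16.cnt = 1  [terminal]
26. n1.tag = true  [B₂.tag == false]
27. n1.key = false  [B₀.val > 17]
28. n0.lim = 27  [len(S.lab) + 25]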